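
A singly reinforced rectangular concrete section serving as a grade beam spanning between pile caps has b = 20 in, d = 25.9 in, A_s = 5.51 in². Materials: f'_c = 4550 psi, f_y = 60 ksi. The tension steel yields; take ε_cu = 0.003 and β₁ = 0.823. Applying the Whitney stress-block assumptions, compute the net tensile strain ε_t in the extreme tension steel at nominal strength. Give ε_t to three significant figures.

a = A_s f_y/(0.85 f'_c b) = 4.274 in.
β₁ = 0.823, so c = a/β₁ = 4.274/0.823 = 5.193 in.
From the linear strain diagram with ε_cu = 0.003: ε_t = 0.003 (d − c)/c = 0.003 × (25.9 − 5.193)/5.193 = 0.0120.
Since ε_t ≥ 0.005, the section is tension-controlled.

ε_t ≈ 0.0120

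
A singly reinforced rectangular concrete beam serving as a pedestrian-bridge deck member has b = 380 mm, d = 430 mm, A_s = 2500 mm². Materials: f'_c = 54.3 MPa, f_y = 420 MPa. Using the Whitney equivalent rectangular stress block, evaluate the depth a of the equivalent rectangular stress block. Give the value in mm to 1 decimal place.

a ≈ 59.9 mm

T = A_s f_y = 2500 × 420 = 1050000 N = 1050 kN.
Setting C = 0.85 f'_c a b equal to T: a = 1050000/(0.85 × 54.3 × 380) = 59.9 mm.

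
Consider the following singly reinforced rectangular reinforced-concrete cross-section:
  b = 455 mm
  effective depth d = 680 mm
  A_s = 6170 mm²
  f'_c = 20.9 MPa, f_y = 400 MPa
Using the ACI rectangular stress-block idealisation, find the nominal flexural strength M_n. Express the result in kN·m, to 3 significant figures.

T = A_s f_y = 6170 × 400 = 2468000 N = 2468 kN.
From C = T: a = T/(0.85 f'_c b) = 2468000/(0.85 × 20.9 × 455) = 305.33 mm.
M_n = T(d − a/2) = 2468 kN × (680 − 152.665) mm = 1301.46 kN·m.

M_n ≈ 1300 kN·m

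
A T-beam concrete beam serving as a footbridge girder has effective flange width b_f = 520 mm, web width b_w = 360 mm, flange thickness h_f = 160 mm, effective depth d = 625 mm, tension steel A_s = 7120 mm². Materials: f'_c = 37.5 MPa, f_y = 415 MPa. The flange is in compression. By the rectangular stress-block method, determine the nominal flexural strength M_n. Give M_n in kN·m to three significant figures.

M_n ≈ 1580 kN·m

Tension: T = A_s f_y = 7120 × 415 = 2954800 N.
Try a within the flange: a = T/(0.85 f'_c b_f) = 2954800/(0.85 × 37.5 × 520) = 178.27 mm.
a = 178.27 > h_f = 160 mm: the block extends into the web. Split into flange-overhang and web parts.
C_f = 0.85 f'_c (b_f − b_w) h_f = 0.85 × 37.5 × (520 − 360) × 160 = 816000 N.
Remaining web compression depth: a_w = (T − C_f)/(0.85 f'_c b_w) = (2954800 − 816000)/(0.85 × 37.5 × 360) = 186.39 mm.
M_n = C_f(d − h_f/2) + (T − C_f)(d − a_w/2) = 816000 × (625 − 80) + 2138800 × (625 − 93.195) = 444.72 + 1137.42 = 1582.14 × 10⁶ N·mm.
M_n = 1582.14 kN·m.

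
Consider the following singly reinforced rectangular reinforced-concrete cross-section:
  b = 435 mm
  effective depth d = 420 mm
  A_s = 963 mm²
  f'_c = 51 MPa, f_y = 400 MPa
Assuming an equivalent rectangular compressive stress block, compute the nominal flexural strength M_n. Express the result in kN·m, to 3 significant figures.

M_n ≈ 158 kN·m

T = A_s f_y = 963 × 400 = 385200 N = 385.2 kN.
From C = T: a = T/(0.85 f'_c b) = 385200/(0.85 × 51 × 435) = 20.43 mm.
M_n = T(d − a/2) = 385.2 kN × (420 − 10.215) mm = 157.85 kN·m.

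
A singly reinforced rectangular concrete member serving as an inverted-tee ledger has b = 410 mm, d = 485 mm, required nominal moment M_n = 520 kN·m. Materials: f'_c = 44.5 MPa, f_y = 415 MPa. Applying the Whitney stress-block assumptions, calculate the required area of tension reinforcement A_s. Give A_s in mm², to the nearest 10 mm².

A_s ≈ 2800 mm²

With M_n = 0.85 f'_c a b (d − a/2), solve the quadratic for a:
a = d − √(d² − 2M_n/(0.85 f'_c b)) = 485 − √(485² − 2 × 520×10⁶/(0.85 × 44.5 × 410)) = 74.92 mm.
A_s = 0.85 f'_c a b / f_y = 0.85 × 44.5 × 74.92 × 410 / 415 = 2799.7 mm².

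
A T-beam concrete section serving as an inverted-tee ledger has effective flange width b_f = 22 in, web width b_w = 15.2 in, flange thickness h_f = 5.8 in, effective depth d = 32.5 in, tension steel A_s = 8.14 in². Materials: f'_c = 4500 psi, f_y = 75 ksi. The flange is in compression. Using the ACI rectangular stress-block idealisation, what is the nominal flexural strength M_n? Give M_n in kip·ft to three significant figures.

M_n ≈ 1470 kip·ft

Tension: T = A_s f_y = 8.14 × 75 = 610.5 kips.
Try a within the flange: a = T/(0.85 f'_c b_f) = 610.5/(0.85 × 4.5 × 22) = 7.255 in.
a = 7.255 > h_f = 5.8 in: the block extends into the web. Split into flange-overhang and web parts.
C_f = 0.85 f'_c (b_f − b_w) h_f = 0.85 × 4.5 × (22 − 15.2) × 5.8 = 150.9 kips.
Remaining web compression depth: a_w = (T − C_f)/(0.85 f'_c b_w) = (610.5 − 150.9)/(0.85 × 4.5 × 15.2) = 7.905 in.
M_n = C_f(d − h_f/2) + (T − C_f)(d − a_w/2) = 150.9 × (32.5 − 2.9) + 459.6 × (32.5 − 3.9525) = 4466.6 + 13120.4 = 17587.0 kip·in.
M_n = 17587.0/12 = 1465.58 kip·ft.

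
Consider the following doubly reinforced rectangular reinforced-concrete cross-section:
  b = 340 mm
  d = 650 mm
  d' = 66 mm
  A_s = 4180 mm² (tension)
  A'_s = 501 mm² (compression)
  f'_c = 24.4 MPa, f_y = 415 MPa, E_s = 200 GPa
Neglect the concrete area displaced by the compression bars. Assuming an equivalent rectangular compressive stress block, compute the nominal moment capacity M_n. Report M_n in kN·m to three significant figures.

Assume both tension and compression steel yield.
Net tension couple steel: A_s − A'_s = 3679 mm².
a = (A_s − A'_s) f_y / (0.85 f'_c b) = 1526785/(0.85 × 24.4 × 340) = 216.52 mm.
c = a/β₁ = 216.52/0.85 = 254.73 mm; ε'_s = 0.003(c − d')/c = 0.0022 ≥ f_y/E_s = 0.0021, so compression steel does yield.
M_n = (A_s − A'_s) f_y (d − a/2) + A'_s f_y (d − d') = [1526785 × (650 − 108.26) + 207915 × (650 − 66)] × 10⁻⁶ = 827.12 + 121.42 = 948.54 kN·m.

M_n ≈ 949 kN·m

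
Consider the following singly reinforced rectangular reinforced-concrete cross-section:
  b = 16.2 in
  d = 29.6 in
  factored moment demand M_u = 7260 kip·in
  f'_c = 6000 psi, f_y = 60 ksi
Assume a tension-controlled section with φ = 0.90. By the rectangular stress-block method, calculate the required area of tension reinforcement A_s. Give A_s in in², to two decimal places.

M_n = M_u/φ = 7260/0.90 = 8066.67 kip·in.
From M_n = 0.85 f'_c a b (d − a/2):
a = d − √(d² − 2M_n/(0.85 f'_c b)) = 29.6 − √(29.6² − 2 × 8066.67/(0.85 × 6 × 16.2)) = 3.506 in.
A_s = 0.85 f'_c a b / f_y = 0.85 × 6 × 3.506 × 16.2 / 60 = 4.828 in².

A_s ≈ 4.83 in²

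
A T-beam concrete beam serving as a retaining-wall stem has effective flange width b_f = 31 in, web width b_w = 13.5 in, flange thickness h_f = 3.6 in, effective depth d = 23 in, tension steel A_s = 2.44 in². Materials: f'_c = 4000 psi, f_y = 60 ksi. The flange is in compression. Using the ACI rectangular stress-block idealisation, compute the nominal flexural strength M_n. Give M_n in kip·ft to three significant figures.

Tension: T = A_s f_y = 2.44 × 60 = 146.4 kips.
Try a within the flange: a = T/(0.85 f'_c b_f) = 146.4/(0.85 × 4 × 31) = 1.389 in.
Since a = 1.389 ≤ h_f = 3.6 in, the stress block lies entirely in the flange; analyse as a rectangular beam of width b_f.
M_n = T(d − a/2) = 146.4 × (23 − 0.6945) = 3265.5 kip·in.
M_n = 3265.5/12 = 272.13 kip·ft.

M_n ≈ 272 kip·ft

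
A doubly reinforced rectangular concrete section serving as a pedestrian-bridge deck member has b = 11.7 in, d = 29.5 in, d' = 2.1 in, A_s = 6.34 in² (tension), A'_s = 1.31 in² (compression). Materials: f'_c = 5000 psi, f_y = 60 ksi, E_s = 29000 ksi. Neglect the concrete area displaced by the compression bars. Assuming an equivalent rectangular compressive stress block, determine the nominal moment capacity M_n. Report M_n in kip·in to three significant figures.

M_n ≈ 10100 kip·in

Assume both steels yield.
a = (A_s − A'_s) f_y/(0.85 f'_c b) = (6.34 − 1.31) × 60/(0.85 × 5 × 11.7) = 6.069 in.
c = a/β₁ = 6.069/0.8 = 7.586 in; ε'_s = 0.003(c − d')/c = 0.0022 ≥ ε_y = 0.0021, so the compression steel yields.
M_n = (A_s − A'_s) f_y (d − a/2) + A'_s f_y (d − d') = 301.8 × (29.5 − 3.0345) + 78.6 × (29.5 − 2.1) = 7987.3 + 2153.6 = 10140.9 kip·in.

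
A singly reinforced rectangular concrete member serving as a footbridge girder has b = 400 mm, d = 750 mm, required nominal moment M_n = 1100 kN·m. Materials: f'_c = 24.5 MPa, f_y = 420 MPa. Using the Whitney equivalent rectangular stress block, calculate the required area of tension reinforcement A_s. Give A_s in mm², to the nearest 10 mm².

A_s ≈ 4040 mm²

With M_n = 0.85 f'_c a b (d − a/2), solve the quadratic for a:
a = d − √(d² − 2M_n/(0.85 f'_c b)) = 750 − √(750² − 2 × 1100×10⁶/(0.85 × 24.5 × 400)) = 203.75 mm.
A_s = 0.85 f'_c a b / f_y = 0.85 × 24.5 × 203.75 × 400 / 420 = 4041.0 mm².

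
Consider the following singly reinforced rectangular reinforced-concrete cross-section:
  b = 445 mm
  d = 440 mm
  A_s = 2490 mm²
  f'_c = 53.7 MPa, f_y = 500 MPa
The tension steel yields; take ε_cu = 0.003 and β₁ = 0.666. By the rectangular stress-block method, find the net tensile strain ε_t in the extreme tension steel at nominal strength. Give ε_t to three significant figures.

ε_t ≈ 0.0113

a = A_s f_y/(0.85 f'_c b) = 61.29 mm.
β₁ = 0.666, so c = a/β₁ = 61.29/0.666 = 92.03 mm.
From the linear strain diagram with ε_cu = 0.003: ε_t = 0.003 (d − c)/c = 0.003 × (440 − 92.03)/92.03 = 0.0113.
Since ε_t ≥ 0.005, the section is tension-controlled.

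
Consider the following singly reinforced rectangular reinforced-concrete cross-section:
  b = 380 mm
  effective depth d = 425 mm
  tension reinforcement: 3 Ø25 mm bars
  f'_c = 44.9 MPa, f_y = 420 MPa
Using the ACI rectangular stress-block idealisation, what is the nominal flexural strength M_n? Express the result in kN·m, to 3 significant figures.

A_s = 3 × 491 = 1473 mm².
T = A_s f_y = 1473 × 420 = 618660 N = 618.66 kN.
From C = T: a = T/(0.85 f'_c b) = 618660/(0.85 × 44.9 × 380) = 42.66 mm.
M_n = T(d − a/2) = 618.66 kN × (425 − 21.33) mm = 249.73 kN·m.

M_n ≈ 250 kN·m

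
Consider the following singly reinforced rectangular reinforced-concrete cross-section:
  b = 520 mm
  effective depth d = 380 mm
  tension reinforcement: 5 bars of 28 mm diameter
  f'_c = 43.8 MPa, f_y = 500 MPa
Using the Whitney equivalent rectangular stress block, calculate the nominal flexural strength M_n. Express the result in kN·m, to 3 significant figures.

M_n ≈ 524 kN·m

A_s = 5 × 616 = 3080 mm².
T = A_s f_y = 3080 × 500 = 1540000 N = 1540 kN.
From C = T: a = T/(0.85 f'_c b) = 1540000/(0.85 × 43.8 × 520) = 79.55 mm.
M_n = T(d − a/2) = 1540 kN × (380 − 39.775) mm = 523.95 kN·m.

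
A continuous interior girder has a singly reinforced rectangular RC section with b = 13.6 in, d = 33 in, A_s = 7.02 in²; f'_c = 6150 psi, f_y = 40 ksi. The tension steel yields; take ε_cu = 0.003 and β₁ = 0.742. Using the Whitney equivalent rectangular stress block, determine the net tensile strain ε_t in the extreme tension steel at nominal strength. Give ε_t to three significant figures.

ε_t ≈ 0.0156

a = A_s f_y/(0.85 f'_c b) = 3.950 in.
β₁ = 0.742, so c = a/β₁ = 3.950/0.742 = 5.323 in.
From the linear strain diagram with ε_cu = 0.003: ε_t = 0.003 (d − c)/c = 0.003 × (33 − 5.323)/5.323 = 0.0156.
Since ε_t ≥ 0.005, the section is tension-controlled.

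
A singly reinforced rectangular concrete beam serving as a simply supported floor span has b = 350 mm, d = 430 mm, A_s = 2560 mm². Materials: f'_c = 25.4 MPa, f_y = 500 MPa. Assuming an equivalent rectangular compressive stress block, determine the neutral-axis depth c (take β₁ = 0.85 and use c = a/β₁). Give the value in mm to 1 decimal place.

c ≈ 199.3 mm

T = A_s f_y = 2560 × 500 = 1280000 N = 1280 kN.
Setting C = 0.85 f'_c a b equal to T: a = 1280000/(0.85 × 25.4 × 350) = 169.391 mm.
With β₁ = 0.85, c = a/β₁ = 169.391/0.85 = 199.3 mm.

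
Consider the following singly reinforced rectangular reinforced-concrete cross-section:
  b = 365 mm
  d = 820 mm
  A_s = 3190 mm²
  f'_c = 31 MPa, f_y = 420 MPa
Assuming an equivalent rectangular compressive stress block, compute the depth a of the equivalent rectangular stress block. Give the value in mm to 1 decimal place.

a ≈ 139.3 mm

T = A_s f_y = 3190 × 420 = 1339800 N = 1339.8 kN.
Setting C = 0.85 f'_c a b equal to T: a = 1339800/(0.85 × 31 × 365) = 139.3 mm.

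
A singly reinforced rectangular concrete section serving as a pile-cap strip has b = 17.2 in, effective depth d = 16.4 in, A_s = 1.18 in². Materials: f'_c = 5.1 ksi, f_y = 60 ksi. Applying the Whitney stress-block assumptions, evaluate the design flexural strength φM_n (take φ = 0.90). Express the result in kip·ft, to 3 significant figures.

φM_n ≈ 84.6 kip·ft

T = A_s f_y = 1.18 × 60 = 70.8 kips.
a = T/(0.85 f'_c b) = 70.8/(0.85 × 5.1 × 17.2) = 0.950 in.
M_n = T(d − a/2) = 70.8 × (16.4 − 0.475) = 1127.5 kip·in = 1127.5/12 = 93.96 kip·ft.
φM_n = 0.90 × 93.96 = 84.56 kip·ft.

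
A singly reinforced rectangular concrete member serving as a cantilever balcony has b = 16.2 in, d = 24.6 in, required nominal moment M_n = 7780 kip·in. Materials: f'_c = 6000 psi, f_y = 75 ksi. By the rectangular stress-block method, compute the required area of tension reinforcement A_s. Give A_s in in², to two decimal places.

From M_n = 0.85 f'_c a b (d − a/2):
a = d − √(d² − 2M_n/(0.85 f'_c b)) = 24.6 − √(24.6² − 2 × 7780/(0.85 × 6 × 16.2)) = 4.184 in.
A_s = 0.85 f'_c a b / f_y = 0.85 × 6 × 4.184 × 16.2 / 75 = 4.609 in².

A_s ≈ 4.61 in²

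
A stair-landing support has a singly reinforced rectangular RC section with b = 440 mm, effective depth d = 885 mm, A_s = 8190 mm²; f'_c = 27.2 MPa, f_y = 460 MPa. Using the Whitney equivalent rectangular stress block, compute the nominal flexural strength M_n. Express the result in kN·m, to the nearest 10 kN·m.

M_n ≈ 2640 kN·m

T = A_s f_y = 8190 × 460 = 3767400 N = 3767.4 kN.
From C = T: a = T/(0.85 f'_c b) = 3767400/(0.85 × 27.2 × 440) = 370.34 mm.
M_n = T(d − a/2) = 3767.4 kN × (885 − 185.17) mm = 2636.54 kN·m.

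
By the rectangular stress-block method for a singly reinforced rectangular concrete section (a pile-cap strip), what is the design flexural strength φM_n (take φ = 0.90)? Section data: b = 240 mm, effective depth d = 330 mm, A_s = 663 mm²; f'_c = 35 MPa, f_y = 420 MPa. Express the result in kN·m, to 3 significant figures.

T = A_s f_y = 663 × 420 = 278460 N = 278.46 kN.
From C = T: a = T/(0.85 f'_c b) = 278460/(0.85 × 35 × 240) = 39.00 mm.
M_n = T(d − a/2) = 278.46 kN × (330 − 19.5) mm = 86.46 kN·m.
φM_n = 0.90 × 86.46 = 77.81 kN·m.

φM_n ≈ 77.8 kN·m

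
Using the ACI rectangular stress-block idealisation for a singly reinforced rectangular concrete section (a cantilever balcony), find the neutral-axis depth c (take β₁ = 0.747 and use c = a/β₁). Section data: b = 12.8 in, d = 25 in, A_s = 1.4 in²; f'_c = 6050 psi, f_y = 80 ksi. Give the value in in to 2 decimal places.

c ≈ 2.28 in

T = A_s f_y = 1.4 × 80 = 112 kips.
a = T/(0.85 f'_c b) = 112/(0.85 × 6.05 × 12.8) = 1.7015 in.
With β₁ = 0.747, c = a/β₁ = 1.7015/0.747 = 2.28 in.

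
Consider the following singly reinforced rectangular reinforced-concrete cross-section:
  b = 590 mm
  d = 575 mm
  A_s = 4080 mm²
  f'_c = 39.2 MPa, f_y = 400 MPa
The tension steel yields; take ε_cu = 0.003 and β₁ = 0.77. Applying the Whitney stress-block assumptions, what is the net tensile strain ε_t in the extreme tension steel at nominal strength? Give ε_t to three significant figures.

a = A_s f_y/(0.85 f'_c b) = 83.02 mm.
β₁ = 0.77, so c = a/β₁ = 83.02/0.77 = 107.82 mm.
From the linear strain diagram with ε_cu = 0.003: ε_t = 0.003 (d − c)/c = 0.003 × (575 − 107.82)/107.82 = 0.0130.
Since ε_t ≥ 0.005, the section is tension-controlled.

ε_t ≈ 0.0130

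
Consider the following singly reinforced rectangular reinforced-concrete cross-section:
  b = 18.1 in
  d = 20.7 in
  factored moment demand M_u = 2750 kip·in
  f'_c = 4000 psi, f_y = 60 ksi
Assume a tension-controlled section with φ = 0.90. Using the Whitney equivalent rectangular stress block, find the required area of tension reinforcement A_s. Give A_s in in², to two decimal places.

M_n = M_u/φ = 2750/0.90 = 3055.56 kip·in.
From M_n = 0.85 f'_c a b (d − a/2):
a = d − √(d² − 2M_n/(0.85 f'_c b)) = 20.7 − √(20.7² − 2 × 3055.56/(0.85 × 4 × 18.1)) = 2.556 in.
A_s = 0.85 f'_c a b / f_y = 0.85 × 4 × 2.556 × 18.1 / 60 = 2.622 in².

A_s ≈ 2.62 in²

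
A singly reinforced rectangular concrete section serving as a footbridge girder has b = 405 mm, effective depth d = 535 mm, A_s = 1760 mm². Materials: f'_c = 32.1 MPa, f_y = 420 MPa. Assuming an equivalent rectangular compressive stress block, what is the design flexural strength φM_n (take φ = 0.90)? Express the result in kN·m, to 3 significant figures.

φM_n ≈ 334 kN·m

T = A_s f_y = 1760 × 420 = 739200 N = 739.2 kN.
From C = T: a = T/(0.85 f'_c b) = 739200/(0.85 × 32.1 × 405) = 66.89 mm.
M_n = T(d − a/2) = 739.2 kN × (535 − 33.445) mm = 370.75 kN·m.
φM_n = 0.90 × 370.75 = 333.68 kN·m.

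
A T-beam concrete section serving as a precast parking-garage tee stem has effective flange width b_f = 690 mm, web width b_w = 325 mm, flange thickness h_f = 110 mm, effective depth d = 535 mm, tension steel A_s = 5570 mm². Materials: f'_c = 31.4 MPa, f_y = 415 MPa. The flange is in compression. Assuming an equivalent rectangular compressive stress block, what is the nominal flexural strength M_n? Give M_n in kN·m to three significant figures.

Tension: T = A_s f_y = 5570 × 415 = 2311550 N.
Try a within the flange: a = T/(0.85 f'_c b_f) = 2311550/(0.85 × 31.4 × 690) = 125.52 mm.
a = 125.52 > h_f = 110 mm: the block extends into the web. Split into flange-overhang and web parts.
C_f = 0.85 f'_c (b_f − b_w) h_f = 0.85 × 31.4 × (690 − 325) × 110 = 1071604 N.
Remaining web compression depth: a_w = (T − C_f)/(0.85 f'_c b_w) = (2311550 − 1071604)/(0.85 × 31.4 × 325) = 142.95 mm.
M_n = C_f(d − h_f/2) + (T − C_f)(d − a_w/2) = 1071604 × (535 − 55) + 1239946 × (535 − 71.475) = 514.37 + 574.75 = 1089.12 × 10⁶ N·mm.
M_n = 1089.12 kN·m.

M_n ≈ 1090 kN·m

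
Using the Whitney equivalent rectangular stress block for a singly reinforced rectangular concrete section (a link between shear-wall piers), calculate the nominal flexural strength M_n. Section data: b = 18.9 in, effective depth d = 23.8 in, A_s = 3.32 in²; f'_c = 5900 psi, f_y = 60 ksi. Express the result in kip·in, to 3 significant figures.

M_n ≈ 4530 kip·in

T = A_s f_y = 3.32 × 60 = 199.2 kips.
a = T/(0.85 f'_c b) = 199.2/(0.85 × 5.9 × 18.9) = 2.102 in.
M_n = T(d − a/2) = 199.2 × (23.8 − 1.051) = 4531.6 kip·in.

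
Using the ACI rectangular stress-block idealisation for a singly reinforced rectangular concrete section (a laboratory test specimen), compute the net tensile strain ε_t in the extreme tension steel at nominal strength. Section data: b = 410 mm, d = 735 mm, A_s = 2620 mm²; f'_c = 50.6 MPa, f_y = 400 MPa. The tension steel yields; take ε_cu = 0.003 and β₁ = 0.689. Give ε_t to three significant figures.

ε_t ≈ 0.0226

a = A_s f_y/(0.85 f'_c b) = 59.43 mm.
β₁ = 0.689, so c = a/β₁ = 59.43/0.689 = 86.26 mm.
From the linear strain diagram with ε_cu = 0.003: ε_t = 0.003 (d − c)/c = 0.003 × (735 − 86.26)/86.26 = 0.0226.
Since ε_t ≥ 0.005, the section is tension-controlled.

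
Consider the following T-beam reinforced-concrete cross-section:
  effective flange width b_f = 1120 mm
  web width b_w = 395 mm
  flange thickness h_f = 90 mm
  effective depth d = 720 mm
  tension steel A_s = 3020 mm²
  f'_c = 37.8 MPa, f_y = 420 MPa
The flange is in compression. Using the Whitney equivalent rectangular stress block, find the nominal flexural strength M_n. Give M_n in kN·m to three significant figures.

M_n ≈ 891 kN·m

Tension: T = A_s f_y = 3020 × 420 = 1268400 N.
Try a within the flange: a = T/(0.85 f'_c b_f) = 1268400/(0.85 × 37.8 × 1120) = 35.25 mm.
Since a = 35.25 ≤ h_f = 90 mm, the stress block lies entirely in the flange; analyse as a rectangular beam of width b_f.
M_n = T(d − a/2) = 1268400 × (720 − 17.625) = 890.89 × 10⁶ N·mm.
M_n = 890.89 kN·m.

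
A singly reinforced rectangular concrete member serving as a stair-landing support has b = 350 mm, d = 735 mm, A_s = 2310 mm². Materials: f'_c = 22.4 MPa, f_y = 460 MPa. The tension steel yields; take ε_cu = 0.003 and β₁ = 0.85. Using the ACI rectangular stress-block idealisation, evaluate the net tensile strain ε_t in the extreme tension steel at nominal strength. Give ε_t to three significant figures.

a = A_s f_y/(0.85 f'_c b) = 159.45 mm.
β₁ = 0.85, so c = a/β₁ = 159.45/0.85 = 187.59 mm.
From the linear strain diagram with ε_cu = 0.003: ε_t = 0.003 (d − c)/c = 0.003 × (735 − 187.59)/187.59 = 0.00875.
Since ε_t ≥ 0.005, the section is tension-controlled.

ε_t ≈ 0.00875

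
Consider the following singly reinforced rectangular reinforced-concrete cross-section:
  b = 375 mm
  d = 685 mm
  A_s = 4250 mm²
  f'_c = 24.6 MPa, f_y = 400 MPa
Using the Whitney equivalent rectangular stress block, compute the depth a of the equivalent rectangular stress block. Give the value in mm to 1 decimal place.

T = A_s f_y = 4250 × 400 = 1700000 N = 1700 kN.
Setting C = 0.85 f'_c a b equal to T: a = 1700000/(0.85 × 24.6 × 375) = 216.8 mm.

a ≈ 216.8 mm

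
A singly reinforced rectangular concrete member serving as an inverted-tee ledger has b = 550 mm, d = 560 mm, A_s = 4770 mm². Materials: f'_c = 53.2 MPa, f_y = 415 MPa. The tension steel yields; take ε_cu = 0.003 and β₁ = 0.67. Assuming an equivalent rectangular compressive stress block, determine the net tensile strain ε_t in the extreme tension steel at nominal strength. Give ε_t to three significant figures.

a = A_s f_y/(0.85 f'_c b) = 79.59 mm.
β₁ = 0.67, so c = a/β₁ = 79.59/0.67 = 118.79 mm.
From the linear strain diagram with ε_cu = 0.003: ε_t = 0.003 (d − c)/c = 0.003 × (560 − 118.79)/118.79 = 0.0111.
Since ε_t ≥ 0.005, the section is tension-controlled.

ε_t ≈ 0.0111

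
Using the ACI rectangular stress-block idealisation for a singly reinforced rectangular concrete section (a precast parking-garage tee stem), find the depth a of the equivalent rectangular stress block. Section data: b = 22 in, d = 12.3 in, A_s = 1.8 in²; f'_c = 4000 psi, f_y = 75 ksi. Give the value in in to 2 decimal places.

a ≈ 1.80 in

T = A_s f_y = 1.8 × 75 = 135 kips.
a = T/(0.85 f'_c b) = 135/(0.85 × 4 × 22) = 1.80 in.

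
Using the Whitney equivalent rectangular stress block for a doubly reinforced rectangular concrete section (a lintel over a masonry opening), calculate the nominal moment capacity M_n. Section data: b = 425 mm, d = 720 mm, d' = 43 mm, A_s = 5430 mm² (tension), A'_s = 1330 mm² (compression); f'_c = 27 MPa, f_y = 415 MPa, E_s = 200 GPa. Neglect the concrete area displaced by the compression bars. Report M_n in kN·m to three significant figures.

M_n ≈ 1450 kN·m

Assume both tension and compression steel yield.
Net tension couple steel: A_s − A'_s = 4100 mm².
a = (A_s − A'_s) f_y / (0.85 f'_c b) = 1701500/(0.85 × 27 × 425) = 174.45 mm.
c = a/β₁ = 174.45/0.85 = 205.24 mm; ε'_s = 0.003(c − d')/c = 0.0024 ≥ f_y/E_s = 0.0021, so compression steel does yield.
M_n = (A_s − A'_s) f_y (d − a/2) + A'_s f_y (d − d') = [1701500 × (720 − 87.225) + 551950 × (720 − 43)] × 10⁻⁶ = 1076.67 + 373.67 = 1450.34 kN·m.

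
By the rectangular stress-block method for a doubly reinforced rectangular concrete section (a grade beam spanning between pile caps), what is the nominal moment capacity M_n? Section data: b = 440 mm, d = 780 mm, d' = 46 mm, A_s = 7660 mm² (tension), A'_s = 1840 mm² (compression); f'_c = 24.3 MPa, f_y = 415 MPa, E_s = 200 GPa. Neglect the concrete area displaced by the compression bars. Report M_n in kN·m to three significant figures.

M_n ≈ 2120 kN·m

Assume both tension and compression steel yield.
Net tension couple steel: A_s − A'_s = 5820 mm².
a = (A_s − A'_s) f_y / (0.85 f'_c b) = 2415300/(0.85 × 24.3 × 440) = 265.76 mm.
c = a/β₁ = 265.76/0.85 = 312.66 mm; ε'_s = 0.003(c − d')/c = 0.0026 ≥ f_y/E_s = 0.0021, so compression steel does yield.
M_n = (A_s − A'_s) f_y (d − a/2) + A'_s f_y (d − d') = [2415300 × (780 − 132.88) + 763600 × (780 − 46)] × 10⁻⁶ = 1562.99 + 560.48 = 2123.47 kN·m.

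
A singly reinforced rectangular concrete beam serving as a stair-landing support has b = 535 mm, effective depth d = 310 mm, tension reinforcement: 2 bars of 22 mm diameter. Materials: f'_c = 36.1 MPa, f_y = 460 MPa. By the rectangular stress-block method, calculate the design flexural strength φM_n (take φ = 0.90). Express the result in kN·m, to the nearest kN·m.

A_s = 2 × 380 = 760 mm².
T = A_s f_y = 760 × 460 = 349600 N = 349.6 kN.
From C = T: a = T/(0.85 f'_c b) = 349600/(0.85 × 36.1 × 535) = 21.30 mm.
M_n = T(d − a/2) = 349.6 kN × (310 − 10.65) mm = 104.65 kN·m.
φM_n = 0.90 × 104.65 = 94.19 kN·m.

φM_n ≈ 94 kN·m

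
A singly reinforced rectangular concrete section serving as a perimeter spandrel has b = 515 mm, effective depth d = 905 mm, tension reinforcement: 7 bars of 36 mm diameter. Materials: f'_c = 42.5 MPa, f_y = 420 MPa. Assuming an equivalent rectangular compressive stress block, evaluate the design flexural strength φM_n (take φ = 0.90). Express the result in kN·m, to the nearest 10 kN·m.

A_s = 7 × 1018 = 7126 mm².
T = A_s f_y = 7126 × 420 = 2992920 N = 2992.92 kN.
From C = T: a = T/(0.85 f'_c b) = 2992920/(0.85 × 42.5 × 515) = 160.87 mm.
M_n = T(d − a/2) = 2992.92 kN × (905 − 80.435) mm = 2467.86 kN·m.
φM_n = 0.90 × 2467.86 = 2221.07 kN·m.

φM_n ≈ 2220 kN·m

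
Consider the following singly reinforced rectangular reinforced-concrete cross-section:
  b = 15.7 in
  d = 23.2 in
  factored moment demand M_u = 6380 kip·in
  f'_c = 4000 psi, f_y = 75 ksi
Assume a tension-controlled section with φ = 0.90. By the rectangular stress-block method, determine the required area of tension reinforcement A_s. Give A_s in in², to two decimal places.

A_s ≈ 4.76 in²

M_n = M_u/φ = 6380/0.90 = 7088.89 kip·in.
From M_n = 0.85 f'_c a b (d − a/2):
a = d − √(d² − 2M_n/(0.85 f'_c b)) = 23.2 − √(23.2² − 2 × 7088.89/(0.85 × 4 × 15.7)) = 6.688 in.
A_s = 0.85 f'_c a b / f_y = 0.85 × 4 × 6.688 × 15.7 / 75 = 4.760 in².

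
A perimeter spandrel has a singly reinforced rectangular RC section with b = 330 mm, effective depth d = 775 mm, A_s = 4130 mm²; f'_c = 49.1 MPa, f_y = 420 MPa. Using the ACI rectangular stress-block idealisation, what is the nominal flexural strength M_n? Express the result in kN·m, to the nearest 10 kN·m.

M_n ≈ 1240 kN·m

T = A_s f_y = 4130 × 420 = 1734600 N = 1734.6 kN.
From C = T: a = T/(0.85 f'_c b) = 1734600/(0.85 × 49.1 × 330) = 125.95 mm.
M_n = T(d − a/2) = 1734.6 kN × (775 − 62.975) mm = 1235.08 kN·m.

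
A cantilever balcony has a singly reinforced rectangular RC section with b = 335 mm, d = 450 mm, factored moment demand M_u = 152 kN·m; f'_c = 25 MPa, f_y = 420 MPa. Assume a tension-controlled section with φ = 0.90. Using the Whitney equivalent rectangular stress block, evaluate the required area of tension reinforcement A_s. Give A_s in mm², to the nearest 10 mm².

M_n = M_u/φ = 152/0.90 = 168.889 kN·m.
With M_n = 0.85 f'_c a b (d − a/2), solve the quadratic for a:
a = d − √(d² − 2M_n/(0.85 f'_c b)) = 450 − √(450² − 2 × 168.889×10⁶/(0.85 × 25 × 335)) = 56.23 mm.
A_s = 0.85 f'_c a b / f_y = 0.85 × 25 × 56.23 × 335 / 420 = 953.1 mm².

A_s ≈ 950 mm²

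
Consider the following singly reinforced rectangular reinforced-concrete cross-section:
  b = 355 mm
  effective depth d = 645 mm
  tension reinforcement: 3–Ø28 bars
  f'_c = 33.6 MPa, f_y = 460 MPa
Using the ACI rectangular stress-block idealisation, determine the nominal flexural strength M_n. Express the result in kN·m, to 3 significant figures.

M_n ≈ 513 kN·m

A_s = 3 × 616 = 1848 mm².
T = A_s f_y = 1848 × 460 = 850080 N = 850.08 kN.
From C = T: a = T/(0.85 f'_c b) = 850080/(0.85 × 33.6 × 355) = 83.84 mm.
M_n = T(d − a/2) = 850.08 kN × (645 − 41.92) mm = 512.67 kN·m.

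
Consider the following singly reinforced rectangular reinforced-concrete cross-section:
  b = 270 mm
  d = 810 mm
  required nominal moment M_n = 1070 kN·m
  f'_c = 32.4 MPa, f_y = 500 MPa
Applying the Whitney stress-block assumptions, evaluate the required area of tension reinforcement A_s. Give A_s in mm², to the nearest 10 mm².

A_s ≈ 3020 mm²

With M_n = 0.85 f'_c a b (d − a/2), solve the quadratic for a:
a = d − √(d² − 2M_n/(0.85 f'_c b)) = 810 − √(810² − 2 × 1070×10⁶/(0.85 × 32.4 × 270)) = 203.12 mm.
A_s = 0.85 f'_c a b / f_y = 0.85 × 32.4 × 203.12 × 270 / 500 = 3020.7 mm².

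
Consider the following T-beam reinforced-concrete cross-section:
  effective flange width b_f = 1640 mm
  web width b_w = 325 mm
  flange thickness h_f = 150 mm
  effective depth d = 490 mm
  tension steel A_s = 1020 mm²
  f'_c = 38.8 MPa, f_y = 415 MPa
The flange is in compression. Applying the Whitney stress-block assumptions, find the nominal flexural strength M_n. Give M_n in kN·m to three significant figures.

M_n ≈ 206 kN·m

Tension: T = A_s f_y = 1020 × 415 = 423300 N.
Try a within the flange: a = T/(0.85 f'_c b_f) = 423300/(0.85 × 38.8 × 1640) = 7.83 mm.
Since a = 7.83 ≤ h_f = 150 mm, the stress block lies entirely in the flange; analyse as a rectangular beam of width b_f.
M_n = T(d − a/2) = 423300 × (490 − 3.915) = 205.76 × 10⁶ N·mm.
M_n = 205.76 kN·m.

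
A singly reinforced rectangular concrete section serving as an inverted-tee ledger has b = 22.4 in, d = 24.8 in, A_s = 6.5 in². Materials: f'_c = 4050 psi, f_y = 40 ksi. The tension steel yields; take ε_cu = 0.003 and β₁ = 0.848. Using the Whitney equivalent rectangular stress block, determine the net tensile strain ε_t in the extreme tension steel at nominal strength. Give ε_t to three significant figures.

a = A_s f_y/(0.85 f'_c b) = 3.372 in.
β₁ = 0.848, so c = a/β₁ = 3.372/0.848 = 3.976 in.
From the linear strain diagram with ε_cu = 0.003: ε_t = 0.003 (d − c)/c = 0.003 × (24.8 − 3.976)/3.976 = 0.0157.
Since ε_t ≥ 0.005, the section is tension-controlled.

ε_t ≈ 0.0157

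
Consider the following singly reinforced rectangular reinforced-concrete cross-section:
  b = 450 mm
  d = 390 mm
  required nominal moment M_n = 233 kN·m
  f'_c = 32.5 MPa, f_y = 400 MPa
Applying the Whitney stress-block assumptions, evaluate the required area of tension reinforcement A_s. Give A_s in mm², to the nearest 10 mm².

With M_n = 0.85 f'_c a b (d − a/2), solve the quadratic for a:
a = d − √(d² − 2M_n/(0.85 f'_c b)) = 390 − √(390² − 2 × 233×10⁶/(0.85 × 32.5 × 450)) = 51.45 mm.
A_s = 0.85 f'_c a b / f_y = 0.85 × 32.5 × 51.45 × 450 / 400 = 1599.0 mm².

A_s ≈ 1600 mm²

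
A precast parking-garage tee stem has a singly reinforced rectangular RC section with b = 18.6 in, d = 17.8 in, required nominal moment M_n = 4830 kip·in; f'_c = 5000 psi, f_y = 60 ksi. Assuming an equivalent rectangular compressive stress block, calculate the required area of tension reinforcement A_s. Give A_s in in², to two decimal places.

A_s ≈ 5.07 in²

From M_n = 0.85 f'_c a b (d − a/2):
a = d − √(d² − 2M_n/(0.85 f'_c b)) = 17.8 − √(17.8² − 2 × 4830/(0.85 × 5 × 18.6)) = 3.849 in.
A_s = 0.85 f'_c a b / f_y = 0.85 × 5 × 3.849 × 18.6 / 60 = 5.071 in².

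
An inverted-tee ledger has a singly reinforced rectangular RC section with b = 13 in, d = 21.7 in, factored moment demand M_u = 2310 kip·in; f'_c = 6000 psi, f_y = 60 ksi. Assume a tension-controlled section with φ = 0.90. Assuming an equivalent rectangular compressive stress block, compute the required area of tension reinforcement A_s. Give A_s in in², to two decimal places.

M_n = M_u/φ = 2310/0.90 = 2566.67 kip·in.
From M_n = 0.85 f'_c a b (d − a/2):
a = d − √(d² − 2M_n/(0.85 f'_c b)) = 21.7 − √(21.7² − 2 × 2566.67/(0.85 × 6 × 13)) = 1.864 in.
A_s = 0.85 f'_c a b / f_y = 0.85 × 6 × 1.864 × 13 / 60 = 2.060 in².

A_s ≈ 2.06 in²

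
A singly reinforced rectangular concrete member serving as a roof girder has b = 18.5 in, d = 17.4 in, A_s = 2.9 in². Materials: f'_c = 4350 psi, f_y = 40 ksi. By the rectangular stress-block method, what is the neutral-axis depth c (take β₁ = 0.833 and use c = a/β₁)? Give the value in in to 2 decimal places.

T = A_s f_y = 2.9 × 40 = 116 kips.
a = T/(0.85 f'_c b) = 116/(0.85 × 4.35 × 18.5) = 1.6958 in.
With β₁ = 0.833, c = a/β₁ = 1.6958/0.833 = 2.04 in.

c ≈ 2.04 in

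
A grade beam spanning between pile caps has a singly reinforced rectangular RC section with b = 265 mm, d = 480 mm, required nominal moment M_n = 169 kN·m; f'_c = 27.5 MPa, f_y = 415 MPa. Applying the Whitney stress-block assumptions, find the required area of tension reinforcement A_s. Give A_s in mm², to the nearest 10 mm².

With M_n = 0.85 f'_c a b (d − a/2), solve the quadratic for a:
a = d − √(d² − 2M_n/(0.85 f'_c b)) = 480 − √(480² − 2 × 169×10⁶/(0.85 × 27.5 × 265)) = 60.67 mm.
A_s = 0.85 f'_c a b / f_y = 0.85 × 27.5 × 60.67 × 265 / 415 = 905.6 mm².

A_s ≈ 910 mm²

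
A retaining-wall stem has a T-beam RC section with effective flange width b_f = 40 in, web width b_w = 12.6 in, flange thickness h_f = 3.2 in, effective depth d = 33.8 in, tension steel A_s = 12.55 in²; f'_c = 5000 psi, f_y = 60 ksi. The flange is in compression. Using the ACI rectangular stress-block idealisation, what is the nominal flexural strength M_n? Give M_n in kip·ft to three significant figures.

M_n ≈ 1960 kip·ft

Tension: T = A_s f_y = 12.55 × 60 = 753 kips.
Try a within the flange: a = T/(0.85 f'_c b_f) = 753/(0.85 × 5 × 40) = 4.429 in.
a = 4.429 > h_f = 3.2 in: the block extends into the web. Split into flange-overhang and web parts.
C_f = 0.85 f'_c (b_f − b_w) h_f = 0.85 × 5 × (40 − 12.6) × 3.2 = 372.6 kips.
Remaining web compression depth: a_w = (T − C_f)/(0.85 f'_c b_w) = (753 − 372.6)/(0.85 × 5 × 12.6) = 7.104 in.
M_n = C_f(d − h_f/2) + (T − C_f)(d − a_w/2) = 372.6 × (33.8 − 1.6) + 380.4 × (33.8 − 3.552) = 11997.7 + 11506.3 = 23504.0 kip·in.
M_n = 23504.0/12 = 1958.67 kip·ft.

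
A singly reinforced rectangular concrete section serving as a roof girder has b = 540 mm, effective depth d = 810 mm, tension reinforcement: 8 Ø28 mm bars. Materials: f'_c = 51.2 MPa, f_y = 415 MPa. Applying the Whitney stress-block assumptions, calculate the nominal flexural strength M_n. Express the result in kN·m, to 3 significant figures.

A_s = 8 × 616 = 4928 mm².
T = A_s f_y = 4928 × 415 = 2045120 N = 2045.12 kN.
From C = T: a = T/(0.85 f'_c b) = 2045120/(0.85 × 51.2 × 540) = 87.02 mm.
M_n = T(d − a/2) = 2045.12 kN × (810 − 43.51) mm = 1567.56 kN·m.

M_n ≈ 1570 kN·m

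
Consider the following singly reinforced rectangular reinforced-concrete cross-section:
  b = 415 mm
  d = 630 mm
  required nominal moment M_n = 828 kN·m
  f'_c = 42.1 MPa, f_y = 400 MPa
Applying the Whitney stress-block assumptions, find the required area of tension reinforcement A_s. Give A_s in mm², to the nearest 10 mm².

A_s ≈ 3560 mm²

With M_n = 0.85 f'_c a b (d − a/2), solve the quadratic for a:
a = d − √(d² − 2M_n/(0.85 f'_c b)) = 630 − √(630² − 2 × 828×10⁶/(0.85 × 42.1 × 415)) = 95.78 mm.
A_s = 0.85 f'_c a b / f_y = 0.85 × 42.1 × 95.78 × 415 / 400 = 3556.0 mm².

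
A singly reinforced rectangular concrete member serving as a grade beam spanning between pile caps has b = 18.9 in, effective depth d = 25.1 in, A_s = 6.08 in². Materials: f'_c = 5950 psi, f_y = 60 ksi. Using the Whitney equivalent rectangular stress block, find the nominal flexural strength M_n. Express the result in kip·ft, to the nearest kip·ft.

M_n ≈ 705 kip·ft

T = A_s f_y = 6.08 × 60 = 364.8 kips.
a = T/(0.85 f'_c b) = 364.8/(0.85 × 5.95 × 18.9) = 3.816 in.
M_n = T(d − a/2) = 364.8 × (25.1 − 1.908) = 8460.4 kip·in = 8460.4/12 = 705.03 kip·ft.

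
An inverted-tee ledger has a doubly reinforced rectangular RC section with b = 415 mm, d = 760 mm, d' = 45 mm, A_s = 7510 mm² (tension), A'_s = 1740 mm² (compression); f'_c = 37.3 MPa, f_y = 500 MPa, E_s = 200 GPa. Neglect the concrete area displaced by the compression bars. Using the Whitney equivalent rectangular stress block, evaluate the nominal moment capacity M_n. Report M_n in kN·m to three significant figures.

Assume both tension and compression steel yield.
Net tension couple steel: A_s − A'_s = 5770 mm².
a = (A_s − A'_s) f_y / (0.85 f'_c b) = 2885000/(0.85 × 37.3 × 415) = 219.27 mm.
c = a/β₁ = 219.27/0.784 = 279.68 mm; ε'_s = 0.003(c − d')/c = 0.0025 ≥ f_y/E_s = 0.0025, so compression steel does yield.
M_n = (A_s − A'_s) f_y (d − a/2) + A'_s f_y (d − d') = [2885000 × (760 − 109.635) + 870000 × (760 − 45)] × 10⁻⁶ = 1876.30 + 622.05 = 2498.35 kN·m.

M_n ≈ 2500 kN·m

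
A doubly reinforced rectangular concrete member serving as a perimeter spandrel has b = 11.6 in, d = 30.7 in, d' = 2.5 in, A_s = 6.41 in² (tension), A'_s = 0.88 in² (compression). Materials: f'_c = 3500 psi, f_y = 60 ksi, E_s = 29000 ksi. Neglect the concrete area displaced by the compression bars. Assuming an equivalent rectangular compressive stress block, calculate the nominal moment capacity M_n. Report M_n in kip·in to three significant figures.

M_n ≈ 10100 kip·in

Assume both steels yield.
a = (A_s − A'_s) f_y/(0.85 f'_c b) = (6.41 − 0.88) × 60/(0.85 × 3.5 × 11.6) = 9.615 in.
c = a/β₁ = 9.615/0.85 = 11.312 in; ε'_s = 0.003(c − d')/c = 0.0023 ≥ ε_y = 0.0021, so the compression steel yields.
M_n = (A_s − A'_s) f_y (d − a/2) + A'_s f_y (d − d') = 331.8 × (30.7 − 4.8075) + 52.8 × (30.7 − 2.5) = 8591.1 + 1489.0 = 10080.1 kip·in.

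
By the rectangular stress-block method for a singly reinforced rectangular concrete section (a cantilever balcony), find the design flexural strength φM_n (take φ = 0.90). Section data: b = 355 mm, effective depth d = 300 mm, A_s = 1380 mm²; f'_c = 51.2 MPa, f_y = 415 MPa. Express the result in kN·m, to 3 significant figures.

φM_n ≈ 145 kN·m

T = A_s f_y = 1380 × 415 = 572700 N = 572.7 kN.
From C = T: a = T/(0.85 f'_c b) = 572700/(0.85 × 51.2 × 355) = 37.07 mm.
M_n = T(d − a/2) = 572.7 kN × (300 − 18.535) mm = 161.20 kN·m.
φM_n = 0.90 × 161.20 = 145.08 kN·m.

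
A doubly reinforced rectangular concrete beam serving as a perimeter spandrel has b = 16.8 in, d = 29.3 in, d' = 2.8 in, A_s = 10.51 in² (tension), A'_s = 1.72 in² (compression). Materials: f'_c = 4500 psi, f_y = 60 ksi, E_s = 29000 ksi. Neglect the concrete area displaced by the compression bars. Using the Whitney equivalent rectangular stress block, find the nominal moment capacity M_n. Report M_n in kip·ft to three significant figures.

M_n ≈ 1340 kip·ft

Assume both steels yield.
a = (A_s − A'_s) f_y/(0.85 f'_c b) = (10.51 − 1.72) × 60/(0.85 × 4.5 × 16.8) = 8.207 in.
c = a/β₁ = 8.207/0.825 = 9.948 in; ε'_s = 0.003(c − d')/c = 0.0022 ≥ ε_y = 0.0021, so the compression steel yields.
M_n = (A_s − A'_s) f_y (d − a/2) + A'_s f_y (d − d') = 527.4 × (29.3 − 4.1035) + 103.2 × (29.3 − 2.8) = 13288.6 + 2734.8 = 16023.4 kip·in = 16023.4/12 = 1335.28 kip·ft.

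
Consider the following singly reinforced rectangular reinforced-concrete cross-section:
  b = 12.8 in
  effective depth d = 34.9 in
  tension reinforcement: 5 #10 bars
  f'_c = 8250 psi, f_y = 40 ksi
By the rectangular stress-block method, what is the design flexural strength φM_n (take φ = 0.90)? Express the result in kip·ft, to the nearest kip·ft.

φM_n ≈ 638 kip·ft

A_s = 5 × 1.27 = 6.35 in².
T = A_s f_y = 6.35 × 40 = 254 kips.
a = T/(0.85 f'_c b) = 254/(0.85 × 8.25 × 12.8) = 2.830 in.
M_n = T(d − a/2) = 254 × (34.9 − 1.415) = 8505.2 kip·in = 8505.2/12 = 708.77 kip·ft.
φM_n = 0.90 × 708.77 = 637.89 kip·ft.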